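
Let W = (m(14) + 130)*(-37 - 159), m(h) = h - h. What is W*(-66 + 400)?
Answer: -8510320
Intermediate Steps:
m(h) = 0
W = -25480 (W = (0 + 130)*(-37 - 159) = 130*(-196) = -25480)
W*(-66 + 400) = -25480*(-66 + 400) = -25480*334 = -8510320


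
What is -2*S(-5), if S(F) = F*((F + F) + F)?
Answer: -150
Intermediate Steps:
S(F) = 3*F**2 (S(F) = F*(2*F + F) = F*(3*F) = 3*F**2)
-2*S(-5) = -6*(-5)**2 = -6*25 = -2*75 = -150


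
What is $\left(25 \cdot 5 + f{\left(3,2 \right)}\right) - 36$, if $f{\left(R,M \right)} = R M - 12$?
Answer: $83$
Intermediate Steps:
$f{\left(R,M \right)} = -12 + M R$ ($f{\left(R,M \right)} = M R - 12 = -12 + M R$)
$\left(25 \cdot 5 + f{\left(3,2 \right)}\right) - 36 = \left(25 \cdot 5 + \left(-12 + 2 \cdot 3\right)\right) - 36 = \left(125 + \left(-12 + 6\right)\right) - 36 = \left(125 - 6\right) - 36 = 119 - 36 = 83$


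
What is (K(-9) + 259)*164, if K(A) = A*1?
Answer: 41000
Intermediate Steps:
K(A) = A
(K(-9) + 259)*164 = (-9 + 259)*164 = 250*164 = 41000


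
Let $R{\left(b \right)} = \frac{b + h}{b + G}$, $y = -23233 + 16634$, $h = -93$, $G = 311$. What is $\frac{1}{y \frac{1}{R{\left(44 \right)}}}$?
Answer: $\frac{49}{2342645} \approx 2.0917 \cdot 10^{-5}$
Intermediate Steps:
$y = -6599$
$R{\left(b \right)} = \frac{-93 + b}{311 + b}$ ($R{\left(b \right)} = \frac{b - 93}{b + 311} = \frac{-93 + b}{311 + b}$)
$\frac{1}{y \frac{1}{R{\left(44 \right)}}} = \frac{1}{\left(-6599\right) \frac{1}{\frac{1}{311 + 44} \left(-93 + 44\right)}} = \frac{1}{\left(-6599\right) \frac{1}{\frac{1}{355} \left(-49\right)}} = \frac{1}{\left(-6599\right) \frac{1}{- \frac{49}{355}}} = \frac{1}{\left(-6599\right) \left(- \frac{355}{49}\right)} = \frac{1}{\frac{2342645}{49}} = \frac{49}{2342645}$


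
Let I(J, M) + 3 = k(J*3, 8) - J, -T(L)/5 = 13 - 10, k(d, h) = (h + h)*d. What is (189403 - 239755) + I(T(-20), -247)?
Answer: -51060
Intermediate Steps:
k(d, h) = 2*d*h (k(d, h) = (2*h)*d = 2*d*h)
T(L) = -15 (T(L) = -5*(13 - 10) = -5*3 = -15)
I(J, M) = -3 + 47*J (I(J, M) = -3 + (2*(J*3)*8 - J) = -3 + (2*(3*J)*8 - J) = -3 + (48*J - J) = -3 + 47*J)
(189403 - 239755) + I(T(-20), -247) = (189403 - 239755) + (-3 + 47*(-15)) = -50352 + (-3 - 705) = -50352 - 708 = -51060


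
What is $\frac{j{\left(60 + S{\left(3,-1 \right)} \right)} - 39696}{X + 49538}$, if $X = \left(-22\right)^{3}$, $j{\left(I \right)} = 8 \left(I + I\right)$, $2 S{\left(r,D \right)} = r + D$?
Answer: $- \frac{3872}{3889} \approx -0.99563$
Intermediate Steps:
$S{\left(r,D \right)} = \frac{D}{2} + \frac{r}{2}$ ($S{\left(r,D \right)} = \frac{r + D}{2} = \frac{D + r}{2} = \frac{D}{2} + \frac{r}{2}$)
$j{\left(I \right)} = 16 I$ ($j{\left(I \right)} = 8 \cdot 2 I = 16 I$)
$X = -10648$
$\frac{j{\left(60 + S{\left(3,-1 \right)} \right)} - 39696}{X + 49538} = \frac{16 \left(60 + \left(\frac{1}{2} \left(-1\right) + \frac{1}{2} \cdot 3\right)\right) - 39696}{-10648 + 49538} = \frac{16 \left(60 + \left(- \frac{1}{2} + \frac{3}{2}\right)\right) - 39696}{38890} = \left(16 \left(60 + 1\right) - 39696\right) \frac{1}{38890} = \left(16 \cdot 61 - 39696\right) \frac{1}{38890} = \left(976 - 39696\right) \frac{1}{38890} = \left(-38720\right) \frac{1}{38890} = - \frac{3872}{3889}$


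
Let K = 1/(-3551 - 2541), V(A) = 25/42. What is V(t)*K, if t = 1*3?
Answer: -25/255864 ≈ -9.7708e-5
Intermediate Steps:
t = 3
V(A) = 25/42 (V(A) = 25*(1/42) = 25/42)
K = -1/6092 (K = 1/(-6092) = -1/6092 ≈ -0.00016415)
V(t)*K = (25/42)*(-1/6092) = -25/255864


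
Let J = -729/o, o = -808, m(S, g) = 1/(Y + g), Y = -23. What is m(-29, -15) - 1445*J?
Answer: -20015099/15352 ≈ -1303.7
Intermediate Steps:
m(S, g) = 1/(-23 + g)
J = 729/808 (J = -729/(-808) = -729*(-1/808) = 729/808 ≈ 0.90223)
m(-29, -15) - 1445*J = 1/(-23 - 15) - 1445*729/808 = 1/(-38) - 1053405/808 = -1/38 - 1053405/808 = -20015099/15352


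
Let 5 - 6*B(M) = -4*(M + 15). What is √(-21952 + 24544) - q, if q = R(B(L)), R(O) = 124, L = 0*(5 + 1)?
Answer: -124 + 36*√2 ≈ -73.088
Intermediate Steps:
L = 0 (L = 0*6 = 0)
B(M) = 65/6 + 2*M/3 (B(M) = ⅚ - (-2)*(M + 15)/3 = ⅚ - (-2)*(15 + M)/3 = ⅚ - (-60 - 4*M)/6 = ⅚ + (10 + 2*M/3) = 65/6 + 2*M/3)
q = 124
√(-21952 + 24544) - q = √(-21952 + 24544) - 1*124 = √2592 - 124 = 36*√2 - 124 = -124 + 36*√2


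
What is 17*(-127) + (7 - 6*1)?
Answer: -2158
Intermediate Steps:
17*(-127) + (7 - 6*1) = -2159 + (7 - 6) = -2159 + 1 = -2158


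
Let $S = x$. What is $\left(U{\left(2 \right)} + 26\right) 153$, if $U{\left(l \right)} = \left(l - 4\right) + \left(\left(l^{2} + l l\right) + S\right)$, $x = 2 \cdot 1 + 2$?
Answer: $5508$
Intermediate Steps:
$x = 4$ ($x = 2 + 2 = 4$)
$S = 4$
$U{\left(l \right)} = l + 2 l^{2}$ ($U{\left(l \right)} = \left(l - 4\right) + \left(\left(l^{2} + l l\right) + 4\right) = \left(-4 + l\right) + \left(\left(l^{2} + l^{2}\right) + 4\right) = \left(-4 + l\right) + \left(2 l^{2} + 4\right) = \left(-4 + l\right) + \left(4 + 2 l^{2}\right) = l + 2 l^{2}$)
$\left(U{\left(2 \right)} + 26\right) 153 = \left(2 \left(1 + 2 \cdot 2\right) + 26\right) 153 = \left(2 \left(1 + 4\right) + 26\right) 153 = \left(2 \cdot 5 + 26\right) 153 = \left(10 + 26\right) 153 = 36 \cdot 153 = 5508$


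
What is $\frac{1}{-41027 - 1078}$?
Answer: $- \frac{1}{42105} \approx -2.375 \cdot 10^{-5}$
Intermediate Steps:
$\frac{1}{-41027 - 1078} = \frac{1}{-42105} = - \frac{1}{42105}$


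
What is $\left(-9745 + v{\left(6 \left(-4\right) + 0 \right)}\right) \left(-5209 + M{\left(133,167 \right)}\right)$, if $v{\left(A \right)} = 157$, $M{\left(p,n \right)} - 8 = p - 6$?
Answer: $48649512$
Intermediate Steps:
$M{\left(p,n \right)} = 2 + p$ ($M{\left(p,n \right)} = 8 + \left(p - 6\right) = 8 + \left(-6 + p\right) = 2 + p$)
$\left(-9745 + v{\left(6 \left(-4\right) + 0 \right)}\right) \left(-5209 + M{\left(133,167 \right)}\right) = \left(-9745 + 157\right) \left(-5209 + \left(2 + 133\right)\right) = - 9588 \left(-5209 + 135\right) = \left(-9588\right) \left(-5074\right) = 48649512$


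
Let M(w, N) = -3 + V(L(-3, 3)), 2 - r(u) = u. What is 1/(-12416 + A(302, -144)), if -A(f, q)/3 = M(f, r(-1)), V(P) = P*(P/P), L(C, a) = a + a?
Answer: -1/12425 ≈ -8.0483e-5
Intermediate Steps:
r(u) = 2 - u
L(C, a) = 2*a
V(P) = P (V(P) = P*1 = P)
M(w, N) = 3 (M(w, N) = -3 + 2*3 = -3 + 6 = 3)
A(f, q) = -9 (A(f, q) = -3*3 = -9)
1/(-12416 + A(302, -144)) = 1/(-12416 - 9) = 1/(-12425) = -1/12425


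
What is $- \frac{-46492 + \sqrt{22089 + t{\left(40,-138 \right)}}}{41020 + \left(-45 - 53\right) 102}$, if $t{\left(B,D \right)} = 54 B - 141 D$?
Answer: $\frac{11623}{7756} - \frac{\sqrt{43707}}{31024} \approx 1.4918$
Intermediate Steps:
$t{\left(B,D \right)} = - 141 D + 54 B$
$- \frac{-46492 + \sqrt{22089 + t{\left(40,-138 \right)}}}{41020 + \left(-45 - 53\right) 102} = - \frac{-46492 + \sqrt{22089 + \left(\left(-141\right) \left(-138\right) + 54 \cdot 40\right)}}{41020 + \left(-45 - 53\right) 102} = - \frac{-46492 + \sqrt{22089 + \left(19458 + 2160\right)}}{41020 - 9996} = - \frac{-46492 + \sqrt{22089 + 21618}}{41020 - 9996} = - \frac{-46492 + \sqrt{43707}}{31024} = - (- \frac{11623}{7756} + \frac{\sqrt{43707}}{31024}) = \frac{11623}{7756} - \frac{\sqrt{43707}}{31024}$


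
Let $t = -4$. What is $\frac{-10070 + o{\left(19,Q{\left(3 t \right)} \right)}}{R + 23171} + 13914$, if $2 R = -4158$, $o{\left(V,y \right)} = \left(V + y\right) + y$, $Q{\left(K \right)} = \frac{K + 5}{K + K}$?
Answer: $\frac{3521568451}{253104} \approx 13914.0$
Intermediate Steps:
$Q{\left(K \right)} = \frac{5 + K}{2 K}$
$o{\left(V,y \right)} = V + 2 y$
$R = -2079$ ($R = \frac{1}{2} \left(-4158\right) = -2079$)
$\frac{-10070 + o{\left(19,Q{\left(3 t \right)} \right)}}{R + 23171} + 13914 = \frac{-10070 + \left(19 + 2 \frac{5 + 3 \left(-4\right)}{2 \cdot 3 \left(-4\right)}\right)}{-2079 + 23171} + 13914 = \frac{-10070 + \left(19 + 2 \frac{5 - 12}{2 \left(-12\right)}\right)}{21092} + 13914 = \left(-10070 + \left(19 + 2 \cdot \frac{1}{2} \left(- \frac{1}{12}\right) \left(-7\right)\right)\right) \frac{1}{21092} + 13914 = \left(-10070 + \left(19 + 2 \cdot \frac{7}{24}\right)\right) \frac{1}{21092} + 13914 = \left(-10070 + \left(19 + \frac{7}{12}\right)\right) \frac{1}{21092} + 13914 = \left(-10070 + \frac{235}{12}\right) \frac{1}{21092} + 13914 = \left(- \frac{120605}{12}\right) \frac{1}{21092} + 13914 = - \frac{120605}{253104} + 13914 = \frac{3521568451}{253104}$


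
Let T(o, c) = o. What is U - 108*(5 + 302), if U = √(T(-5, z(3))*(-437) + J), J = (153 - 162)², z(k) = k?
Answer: -33156 + √2266 ≈ -33108.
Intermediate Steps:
J = 81 (J = (-9)² = 81)
U = √2266 (U = √(-5*(-437) + 81) = √(2185 + 81) = √2266 ≈ 47.603)
U - 108*(5 + 302) = √2266 - 108*(5 + 302) = √2266 - 108*307 = √2266 - 33156 = -33156 + √2266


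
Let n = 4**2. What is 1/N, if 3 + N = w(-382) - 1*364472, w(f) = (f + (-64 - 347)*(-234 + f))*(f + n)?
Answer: -1/92887079 ≈ -1.0766e-8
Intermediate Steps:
n = 16
w(f) = (16 + f)*(96174 - 410*f) (w(f) = (f + (-64 - 347)*(-234 + f))*(f + 16) = (f - 411*(-234 + f))*(16 + f) = (f + (96174 - 411*f))*(16 + f) = (96174 - 410*f)*(16 + f) = (16 + f)*(96174 - 410*f))
N = -92887079 (N = -3 + ((1538784 - 410*(-382)**2 + 89614*(-382)) - 1*364472) = -3 + ((1538784 - 410*145924 - 34232548) - 364472) = -3 + ((1538784 - 59828840 - 34232548) - 364472) = -3 + (-92522604 - 364472) = -3 - 92887076 = -92887079)
1/N = 1/(-92887079) = -1/92887079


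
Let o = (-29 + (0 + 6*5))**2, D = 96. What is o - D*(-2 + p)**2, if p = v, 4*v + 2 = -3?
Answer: -1013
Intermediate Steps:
v = -5/4 (v = -1/2 + (1/4)*(-3) = -1/2 - 3/4 = -5/4 ≈ -1.2500)
p = -5/4 ≈ -1.2500
o = 1 (o = (-29 + (0 + 30))**2 = (-29 + 30)**2 = 1**2 = 1)
o - D*(-2 + p)**2 = 1 - 96*(-2 - 5/4)**2 = 1 - 96*(-13/4)**2 = 1 - 96*169/16 = 1 - 1*1014 = 1 - 1014 = -1013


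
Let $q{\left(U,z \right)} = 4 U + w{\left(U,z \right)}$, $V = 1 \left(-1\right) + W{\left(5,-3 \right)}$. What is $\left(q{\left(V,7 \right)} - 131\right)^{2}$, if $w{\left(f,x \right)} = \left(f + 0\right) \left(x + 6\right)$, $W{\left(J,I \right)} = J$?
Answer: $3969$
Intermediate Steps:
$V = 4$ ($V = 1 \left(-1\right) + 5 = -1 + 5 = 4$)
$w{\left(f,x \right)} = f \left(6 + x\right)$
$q{\left(U,z \right)} = 4 U + U \left(6 + z\right)$
$\left(q{\left(V,7 \right)} - 131\right)^{2} = \left(4 \left(10 + 7\right) - 131\right)^{2} = \left(4 \cdot 17 - 131\right)^{2} = \left(68 - 131\right)^{2} = \left(-63\right)^{2} = 3969$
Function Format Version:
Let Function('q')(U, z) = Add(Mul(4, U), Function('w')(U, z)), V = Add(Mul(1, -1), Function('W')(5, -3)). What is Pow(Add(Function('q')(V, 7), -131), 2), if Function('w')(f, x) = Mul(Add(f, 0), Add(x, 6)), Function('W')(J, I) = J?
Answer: 3969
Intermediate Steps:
V = 4 (V = Add(Mul(1, -1), 5) = Add(-1, 5) = 4)
Function('w')(f, x) = Mul(f, Add(6, x))
Function('q')(U, z) = Add(Mul(4, U), Mul(U, Add(6, z)))
Pow(Add(Function('q')(V, 7), -131), 2) = Pow(Add(Mul(4, Add(10, 7)), -131), 2) = Pow(Add(Mul(4, 17), -131), 2) = Pow(Add(68, -131), 2) = Pow(-63, 2) = 3969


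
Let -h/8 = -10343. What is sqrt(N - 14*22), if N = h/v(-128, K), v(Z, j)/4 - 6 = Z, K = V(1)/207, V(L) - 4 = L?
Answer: I*sqrt(1776991)/61 ≈ 21.853*I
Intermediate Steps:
h = 82744 (h = -8*(-10343) = 82744)
V(L) = 4 + L
K = 5/207 (K = (4 + 1)/207 = 5*(1/207) = 5/207 ≈ 0.024155)
v(Z, j) = 24 + 4*Z
N = -10343/61 (N = 82744/(24 + 4*(-128)) = 82744/(24 - 512) = 82744/(-488) = 82744*(-1/488) = -10343/61 ≈ -169.56)
sqrt(N - 14*22) = sqrt(-10343/61 - 14*22) = sqrt(-10343/61 - 308) = sqrt(-29131/61) = I*sqrt(1776991)/61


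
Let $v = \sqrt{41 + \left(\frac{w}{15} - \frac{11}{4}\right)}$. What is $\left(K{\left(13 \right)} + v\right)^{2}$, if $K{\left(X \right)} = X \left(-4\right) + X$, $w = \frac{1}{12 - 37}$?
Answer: $\frac{\left(5850 - \sqrt{860565}\right)^{2}}{22500} \approx 1076.9$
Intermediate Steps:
$w = - \frac{1}{25}$ ($w = \frac{1}{-25} = - \frac{1}{25} \approx -0.04$)
$K{\left(X \right)} = - 3 X$ ($K{\left(X \right)} = - 4 X + X = - 3 X$)
$v = \frac{\sqrt{860565}}{150}$ ($v = \sqrt{41 - \left(\frac{1}{375} + \frac{11}{4}\right)} = \sqrt{41 - \frac{4129}{1500}} = \sqrt{\frac{57371}{1500}} = \frac{\sqrt{860565}}{150} \approx 6.1844$)
$\left(K{\left(13 \right)} + v\right)^{2} = \left(\left(-3\right) 13 + \frac{\sqrt{860565}}{150}\right)^{2} = \left(-39 + \frac{\sqrt{860565}}{150}\right)^{2}$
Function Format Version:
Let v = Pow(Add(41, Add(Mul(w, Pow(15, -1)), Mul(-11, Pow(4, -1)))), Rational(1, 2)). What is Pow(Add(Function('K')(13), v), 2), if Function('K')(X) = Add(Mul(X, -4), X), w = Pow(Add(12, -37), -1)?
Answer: Mul(Rational(1, 22500), Pow(Add(5850, Mul(-1, Pow(860565, Rational(1, 2)))), 2)) ≈ 1076.9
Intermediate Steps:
w = Rational(-1, 25) (w = Pow(-25, -1) = Rational(-1, 25) ≈ -0.040000)
Function('K')(X) = Mul(-3, X) (Function('K')(X) = Add(Mul(-4, X), X) = Mul(-3, X))
v = Mul(Rational(1, 150), Pow(860565, Rational(1, 2))) (v = Pow(Add(41, Add(Mul(Rational(-1, 25), Pow(15, -1)), Mul(-11, Pow(4, -1)))), Rational(1, 2)) = Pow(Add(41, Add(Mul(Rational(-1, 25), Rational(1, 15)), Mul(-11, Rational(1, 4)))), Rational(1, 2)) = Pow(Add(41, Add(Rational(-1, 375), Rational(-11, 4))), Rational(1, 2)) = Pow(Add(41, Rational(-4129, 1500)), Rational(1, 2)) = Pow(Rational(57371, 1500), Rational(1, 2)) = Mul(Rational(1, 150), Pow(860565, Rational(1, 2))) ≈ 6.1844)
Pow(Add(Function('K')(13), v), 2) = Pow(Add(Mul(-3, 13), Mul(Rational(1, 150), Pow(860565, Rational(1, 2)))), 2) = Pow(Add(-39, Mul(Rational(1, 150), Pow(860565, Rational(1, 2)))), 2)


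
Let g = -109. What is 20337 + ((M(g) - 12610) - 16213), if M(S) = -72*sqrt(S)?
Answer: -8486 - 72*I*sqrt(109) ≈ -8486.0 - 751.7*I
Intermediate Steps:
20337 + ((M(g) - 12610) - 16213) = 20337 + ((-72*I*sqrt(109) - 12610) - 16213) = 20337 + ((-12610 - 72*I*sqrt(109)) - 16213) = 20337 + (-28823 - 72*I*sqrt(109)) = -8486 - 72*I*sqrt(109)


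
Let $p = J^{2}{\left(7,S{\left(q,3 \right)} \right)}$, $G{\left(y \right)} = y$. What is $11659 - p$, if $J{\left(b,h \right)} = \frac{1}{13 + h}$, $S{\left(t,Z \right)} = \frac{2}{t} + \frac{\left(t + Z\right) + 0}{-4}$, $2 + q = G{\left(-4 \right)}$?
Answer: $\frac{302212795}{25921} \approx 11659.0$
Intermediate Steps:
$q = -6$ ($q = -2 - 4 = -6$)
$S{\left(t,Z \right)} = \frac{2}{t} - \frac{Z}{4} - \frac{t}{4}$ ($S{\left(t,Z \right)} = \frac{2}{t} + \left(\left(Z + t\right) + 0\right) \left(- \frac{1}{4}\right) = \frac{2}{t} + \left(Z + t\right) \left(- \frac{1}{4}\right) = \frac{2}{t} - \left(\frac{Z}{4} + \frac{t}{4}\right) = \frac{2}{t} - \frac{Z}{4} - \frac{t}{4}$)
$p = \frac{144}{25921}$ ($p = \left(\frac{1}{13 + \frac{8 - - 6 \left(3 - 6\right)}{4 \left(-6\right)}}\right)^{2} = \left(\frac{1}{13 + \frac{1}{4} \left(- \frac{1}{6}\right) \left(8 - \left(-6\right) \left(-3\right)\right)}\right)^{2} = \left(\frac{1}{13 + \frac{1}{4} \left(- \frac{1}{6}\right) \left(8 - 18\right)}\right)^{2} = \left(\frac{1}{13 + \frac{1}{4} \left(- \frac{1}{6}\right) \left(-10\right)}\right)^{2} = \left(\frac{1}{13 + \frac{5}{12}}\right)^{2} = \left(\frac{1}{\frac{161}{12}}\right)^{2} = \left(\frac{12}{161}\right)^{2} = \frac{144}{25921} \approx 0.0055553$)
$11659 - p = 11659 - \frac{144}{25921} = \frac{302212795}{25921}$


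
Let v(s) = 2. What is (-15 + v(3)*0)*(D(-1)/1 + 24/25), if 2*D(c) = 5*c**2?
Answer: -519/10 ≈ -51.900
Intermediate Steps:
D(c) = 5*c**2/2 (D(c) = (5*c**2)/2 = 5*c**2/2)
(-15 + v(3)*0)*(D(-1)/1 + 24/25) = (-15 + 2*0)*(((5/2)*(-1)**2)/1 + 24/25) = (-15 + 0)*(((5/2)*1)*1 + 24*(1/25)) = -15*((5/2)*1 + 24/25) = -15*(5/2 + 24/25) = -15*173/50 = -519/10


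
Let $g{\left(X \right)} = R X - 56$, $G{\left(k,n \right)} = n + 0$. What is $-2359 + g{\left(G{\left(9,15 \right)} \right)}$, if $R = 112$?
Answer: $-735$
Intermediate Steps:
$G{\left(k,n \right)} = n$
$g{\left(X \right)} = -56 + 112 X$ ($g{\left(X \right)} = 112 X - 56 = -56 + 112 X$)
$-2359 + g{\left(G{\left(9,15 \right)} \right)} = -2359 + \left(-56 + 112 \cdot 15\right) = -2359 + \left(-56 + 1680\right) = -2359 + 1624 = -735$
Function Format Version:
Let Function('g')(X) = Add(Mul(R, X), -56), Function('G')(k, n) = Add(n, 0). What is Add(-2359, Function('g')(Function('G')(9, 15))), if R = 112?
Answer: -735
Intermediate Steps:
Function('G')(k, n) = n
Function('g')(X) = Add(-56, Mul(112, X)) (Function('g')(X) = Add(Mul(112, X), -56) = Add(-56, Mul(112, X)))
Add(-2359, Function('g')(Function('G')(9, 15))) = Add(-2359, Add(-56, Mul(112, 15))) = Add(-2359, Add(-56, 1680)) = Add(-2359, 1624) = -735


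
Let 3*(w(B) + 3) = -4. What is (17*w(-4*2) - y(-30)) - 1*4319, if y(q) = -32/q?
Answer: -65906/15 ≈ -4393.7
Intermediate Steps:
w(B) = -13/3 (w(B) = -3 + (1/3)*(-4) = -3 - 4/3 = -13/3)
(17*w(-4*2) - y(-30)) - 1*4319 = (17*(-13/3) - (-32)/(-30)) - 1*4319 = (-221/3 - (-32)*(-1)/30) - 4319 = (-221/3 - 1*16/15) - 4319 = (-221/3 - 16/15) - 4319 = -1121/15 - 4319 = -65906/15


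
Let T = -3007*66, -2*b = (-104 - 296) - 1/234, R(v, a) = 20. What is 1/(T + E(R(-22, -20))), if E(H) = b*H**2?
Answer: -117/13859954 ≈ -8.4416e-6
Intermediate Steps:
b = 93601/468 (b = -((-104 - 296) - 1/234)/2 = -(-400 - 1*1/234)/2 = -(-400 - 1/234)/2 = -1/2*(-93601/234) = 93601/468 ≈ 200.00)
T = -198462
E(H) = 93601*H**2/468
1/(T + E(R(-22, -20))) = 1/(-198462 + (93601/468)*20**2) = 1/(-198462 + (93601/468)*400) = 1/(-198462 + 9360100/117) = 1/(-13859954/117) = -117/13859954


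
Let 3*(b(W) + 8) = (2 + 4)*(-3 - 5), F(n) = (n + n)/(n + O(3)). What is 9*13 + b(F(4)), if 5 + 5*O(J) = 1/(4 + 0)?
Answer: 93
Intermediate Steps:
O(J) = -19/20 (O(J) = -1 + 1/(5*(4 + 0)) = -1 + (⅕)/4 = -1 + (⅕)*(¼) = -1 + 1/20 = -19/20)
F(n) = 2*n/(-19/20 + n) (F(n) = (n + n)/(n - 19/20) = (2*n)/(-19/20 + n) = 2*n/(-19/20 + n))
b(W) = -24 (b(W) = -8 + ((2 + 4)*(-3 - 5))/3 = -8 + (6*(-8))/3 = -8 + (⅓)*(-48) = -8 - 16 = -24)
9*13 + b(F(4)) = 9*13 - 24 = 117 - 24 = 93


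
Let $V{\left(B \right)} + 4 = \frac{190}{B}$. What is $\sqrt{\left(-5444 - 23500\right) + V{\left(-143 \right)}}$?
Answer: $\frac{i \sqrt{591984822}}{143} \approx 170.15 i$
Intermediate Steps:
$V{\left(B \right)} = -4 + \frac{190}{B}$
$\sqrt{\left(-5444 - 23500\right) + V{\left(-143 \right)}} = \sqrt{\left(-5444 - 23500\right) - \left(4 - \frac{190}{-143}\right)} = \sqrt{-28944 + \left(-4 + 190 \left(- \frac{1}{143}\right)\right)} = \sqrt{-28944 - \frac{762}{143}} = \sqrt{- \frac{4139754}{143}} = \frac{i \sqrt{591984822}}{143}$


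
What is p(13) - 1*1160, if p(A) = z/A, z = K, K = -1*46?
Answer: -15126/13 ≈ -1163.5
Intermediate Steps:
K = -46
z = -46
p(A) = -46/A
p(13) - 1*1160 = -46/13 - 1*1160 = -46*1/13 - 1160 = -46/13 - 1160 = -15126/13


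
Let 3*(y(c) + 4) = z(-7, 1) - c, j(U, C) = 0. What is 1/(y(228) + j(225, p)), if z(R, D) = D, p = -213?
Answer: -3/239 ≈ -0.012552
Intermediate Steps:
y(c) = -11/3 - c/3 (y(c) = -4 + (1 - c)/3 = -4 + (1/3 - c/3) = -11/3 - c/3)
1/(y(228) + j(225, p)) = 1/((-11/3 - 1/3*228) + 0) = 1/((-11/3 - 76) + 0) = 1/(-239/3 + 0) = 1/(-239/3) = -3/239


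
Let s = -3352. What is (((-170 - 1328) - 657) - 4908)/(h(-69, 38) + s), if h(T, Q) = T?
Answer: 7063/3421 ≈ 2.0646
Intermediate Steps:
(((-170 - 1328) - 657) - 4908)/(h(-69, 38) + s) = (((-170 - 1328) - 657) - 4908)/(-69 - 3352) = ((-1498 - 657) - 4908)/(-3421) = (-2155 - 4908)*(-1/3421) = -7063*(-1/3421) = 7063/3421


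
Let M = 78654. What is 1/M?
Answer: 1/78654 ≈ 1.2714e-5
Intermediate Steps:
1/M = 1/78654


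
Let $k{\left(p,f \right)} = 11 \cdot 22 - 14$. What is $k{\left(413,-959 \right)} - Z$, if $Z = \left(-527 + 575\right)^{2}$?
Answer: $-2076$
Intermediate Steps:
$k{\left(p,f \right)} = 228$ ($k{\left(p,f \right)} = 242 - 14 = 228$)
$Z = 2304$ ($Z = 48^{2} = 2304$)
$k{\left(413,-959 \right)} - Z = 228 - 2304 = -2076$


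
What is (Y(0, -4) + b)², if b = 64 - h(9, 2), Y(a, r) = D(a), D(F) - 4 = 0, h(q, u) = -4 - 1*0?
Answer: 5184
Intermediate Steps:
h(q, u) = -4 (h(q, u) = -4 + 0 = -4)
D(F) = 4 (D(F) = 4 + 0 = 4)
Y(a, r) = 4
b = 68 (b = 64 - 1*(-4) = 64 + 4 = 68)
(Y(0, -4) + b)² = (4 + 68)² = 72² = 5184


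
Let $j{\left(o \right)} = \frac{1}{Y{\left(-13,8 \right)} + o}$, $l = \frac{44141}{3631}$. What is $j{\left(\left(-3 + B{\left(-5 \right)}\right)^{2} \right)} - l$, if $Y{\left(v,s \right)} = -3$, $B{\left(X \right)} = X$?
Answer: $- \frac{2688970}{221491} \approx -12.14$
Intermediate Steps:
$l = \frac{44141}{3631}$ ($l = 44141 \cdot \frac{1}{3631} = \frac{44141}{3631} \approx 12.157$)
$j{\left(o \right)} = \frac{1}{-3 + o}$
$j{\left(\left(-3 + B{\left(-5 \right)}\right)^{2} \right)} - l = \frac{1}{-3 + \left(-3 - 5\right)^{2}} - \frac{44141}{3631} = \frac{1}{-3 + \left(-8\right)^{2}} - \frac{44141}{3631} = \frac{1}{-3 + 64} - \frac{44141}{3631} = \frac{1}{61} - \frac{44141}{3631} = - \frac{2688970}{221491}$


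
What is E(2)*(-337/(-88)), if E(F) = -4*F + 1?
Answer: -2359/88 ≈ -26.807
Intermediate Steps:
E(F) = 1 - 4*F
E(2)*(-337/(-88)) = (1 - 4*2)*(-337/(-88)) = (1 - 8)*(-337*(-1/88)) = -7*337/88 = -2359/88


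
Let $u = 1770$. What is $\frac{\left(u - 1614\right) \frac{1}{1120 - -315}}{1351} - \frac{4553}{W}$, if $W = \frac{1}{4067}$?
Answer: $- \frac{35898729017779}{1938685} \approx -1.8517 \cdot 10^{7}$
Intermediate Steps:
$W = \frac{1}{4067} \approx 0.00024588$
$\frac{\left(u - 1614\right) \frac{1}{1120 - -315}}{1351} - \frac{4553}{W} = \frac{\left(1770 - 1614\right) \frac{1}{1120 - -315}}{1351} - 4553 \frac{1}{\frac{1}{4067}} = \frac{156}{1120 + 315} \cdot \frac{1}{1351} - 18517051 = \frac{156}{1435} \cdot \frac{1}{1351} - 18517051 = \frac{156}{1938685} - 18517051 = - \frac{35898729017779}{1938685}$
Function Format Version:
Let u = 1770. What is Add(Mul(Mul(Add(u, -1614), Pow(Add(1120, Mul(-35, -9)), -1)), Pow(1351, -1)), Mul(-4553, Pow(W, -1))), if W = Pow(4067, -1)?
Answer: Rational(-35898729017779, 1938685) ≈ -1.8517e+7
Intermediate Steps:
W = Rational(1, 4067) ≈ 0.00024588
Add(Mul(Mul(Add(u, -1614), Pow(Add(1120, Mul(-35, -9)), -1)), Pow(1351, -1)), Mul(-4553, Pow(W, -1))) = Add(Mul(Mul(Add(1770, -1614), Pow(Add(1120, Mul(-35, -9)), -1)), Pow(1351, -1)), Mul(-4553, Pow(Rational(1, 4067), -1))) = Add(Mul(Mul(156, Pow(Add(1120, 315), -1)), Rational(1, 1351)), Mul(-4553, 4067)) = Add(Mul(Mul(156, Pow(1435, -1)), Rational(1, 1351)), -18517051) = Add(Mul(Mul(156, Rational(1, 1435)), Rational(1, 1351)), -18517051) = Add(Mul(Rational(156, 1435), Rational(1, 1351)), -18517051) = Add(Rational(156, 1938685), -18517051) = Rational(-35898729017779, 1938685)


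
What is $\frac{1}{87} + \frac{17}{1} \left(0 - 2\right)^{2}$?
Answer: $\frac{5917}{87} \approx 68.011$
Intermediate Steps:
$\frac{1}{87} + \frac{17}{1} \left(0 - 2\right)^{2} = \frac{1}{87} + 17 \cdot 1 \left(-2\right)^{2} = \frac{1}{87} + 17 \cdot 4 = \frac{1}{87} + 68 = \frac{5917}{87}$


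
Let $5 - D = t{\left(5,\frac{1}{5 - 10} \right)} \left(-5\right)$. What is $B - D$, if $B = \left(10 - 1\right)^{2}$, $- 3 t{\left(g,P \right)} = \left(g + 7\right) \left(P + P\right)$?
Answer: $68$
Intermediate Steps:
$t{\left(g,P \right)} = - \frac{2 P \left(7 + g\right)}{3}$ ($t{\left(g,P \right)} = - \frac{\left(g + 7\right) \left(P + P\right)}{3} = - \frac{\left(7 + g\right) 2 P}{3} = - \frac{2 P \left(7 + g\right)}{3}$)
$B = 81$ ($B = 9^{2} = 81$)
$D = 13$ ($D = 5 - - \frac{2 \left(7 + 5\right)}{3 \left(5 - 10\right)} \left(-5\right) = 5 - \left(- \frac{2}{3}\right) \frac{1}{-5} \cdot 12 \left(-5\right) = 5 - \left(- \frac{2}{3}\right) \left(- \frac{1}{5}\right) 12 \left(-5\right) = 5 - \frac{8}{5} \left(-5\right) = 5 - -8 = 5 + 8 = 13$)
$B - D = 81 - 13 = 68$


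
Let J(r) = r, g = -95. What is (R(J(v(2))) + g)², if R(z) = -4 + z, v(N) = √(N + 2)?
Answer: 9409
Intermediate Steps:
v(N) = √(2 + N)
(R(J(v(2))) + g)² = ((-4 + √(2 + 2)) - 95)² = ((-4 + √4) - 95)² = ((-4 + 2) - 95)² = (-2 - 95)² = (-97)² = 9409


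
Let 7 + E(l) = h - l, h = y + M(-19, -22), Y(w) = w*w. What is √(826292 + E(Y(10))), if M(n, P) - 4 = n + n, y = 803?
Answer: √826954 ≈ 909.37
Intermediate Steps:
Y(w) = w²
M(n, P) = 4 + 2*n (M(n, P) = 4 + (n + n) = 4 + 2*n)
h = 769 (h = 803 + (4 + 2*(-19)) = 803 + (4 - 38) = 803 - 34 = 769)
E(l) = 762 - l (E(l) = -7 + (769 - l) = 762 - l)
√(826292 + E(Y(10))) = √(826292 + (762 - 1*10²)) = √(826292 + (762 - 1*100)) = √(826292 + (762 - 100)) = √(826292 + 662) = √826954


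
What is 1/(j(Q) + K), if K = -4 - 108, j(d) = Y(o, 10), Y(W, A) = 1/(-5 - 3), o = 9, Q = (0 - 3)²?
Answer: -8/897 ≈ -0.0089186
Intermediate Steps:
Q = 9 (Q = (-3)² = 9)
Y(W, A) = -⅛ (Y(W, A) = 1/(-8) = -⅛)
j(d) = -⅛
K = -112 (K = -4 - 12*9 = -4 - 108 = -112)
1/(j(Q) + K) = 1/(-⅛ - 112) = 1/(-897/8) = -8/897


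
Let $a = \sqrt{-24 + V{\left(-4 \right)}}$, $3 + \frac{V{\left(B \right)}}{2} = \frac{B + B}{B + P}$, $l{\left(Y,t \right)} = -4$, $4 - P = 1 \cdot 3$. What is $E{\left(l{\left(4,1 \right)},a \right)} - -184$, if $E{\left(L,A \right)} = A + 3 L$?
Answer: $172 + \frac{i \sqrt{222}}{3} \approx 172.0 + 4.9666 i$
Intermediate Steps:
$P = 1$ ($P = 4 - 1 \cdot 3 = 4 - 3 = 1$)
$V{\left(B \right)} = -6 + \frac{4 B}{1 + B}$ ($V{\left(B \right)} = -6 + 2 \frac{B + B}{B + 1} = -6 + 2 \frac{2 B}{1 + B} = -6 + \frac{4 B}{1 + B}$)
$a = \frac{i \sqrt{222}}{3}$ ($a = \sqrt{-24 + \frac{2 \left(-3 - -4\right)}{1 - 4}} = \sqrt{-24 + \frac{2 \left(-3 + 4\right)}{-3}} = \sqrt{-24 + 2 \left(- \frac{1}{3}\right) 1} = \sqrt{-24 - \frac{2}{3}} = \sqrt{- \frac{74}{3}} = \frac{i \sqrt{222}}{3} \approx 4.9666 i$)
$E{\left(l{\left(4,1 \right)},a \right)} - -184 = \left(\frac{i \sqrt{222}}{3} + 3 \left(-4\right)\right) - -184 = \left(\frac{i \sqrt{222}}{3} - 12\right) + 184 = \left(-12 + \frac{i \sqrt{222}}{3}\right) + 184 = 172 + \frac{i \sqrt{222}}{3}$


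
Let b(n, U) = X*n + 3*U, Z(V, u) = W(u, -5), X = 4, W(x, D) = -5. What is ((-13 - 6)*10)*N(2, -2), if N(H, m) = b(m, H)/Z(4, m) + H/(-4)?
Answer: 19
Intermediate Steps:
Z(V, u) = -5
b(n, U) = 3*U + 4*n (b(n, U) = 4*n + 3*U = 3*U + 4*n)
N(H, m) = -17*H/20 - 4*m/5 (N(H, m) = (3*H + 4*m)/(-5) + H/(-4) = (3*H + 4*m)*(-⅕) + H*(-¼) = (-4*m/5 - 3*H/5) - H/4 = -17*H/20 - 4*m/5)
((-13 - 6)*10)*N(2, -2) = ((-13 - 6)*10)*(-17/20*2 - ⅘*(-2)) = (-19*10)*(-17/10 + 8/5) = -190*(-⅒) = 19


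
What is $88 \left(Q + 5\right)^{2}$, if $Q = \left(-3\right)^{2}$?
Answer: $17248$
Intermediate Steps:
$Q = 9$
$88 \left(Q + 5\right)^{2} = 88 \left(9 + 5\right)^{2} = 88 \cdot 14^{2} = 88 \cdot 196 = 17248$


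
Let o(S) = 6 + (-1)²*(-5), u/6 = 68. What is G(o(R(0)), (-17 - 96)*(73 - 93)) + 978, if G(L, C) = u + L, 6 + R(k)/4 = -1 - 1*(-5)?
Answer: 1387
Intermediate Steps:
u = 408 (u = 6*68 = 408)
R(k) = -8 (R(k) = -24 + 4*(-1 - 1*(-5)) = -24 + 4*(-1 + 5) = -24 + 4*4 = -24 + 16 = -8)
o(S) = 1 (o(S) = 6 + 1*(-5) = 6 - 5 = 1)
G(L, C) = 408 + L
G(o(R(0)), (-17 - 96)*(73 - 93)) + 978 = (408 + 1) + 978 = 409 + 978 = 1387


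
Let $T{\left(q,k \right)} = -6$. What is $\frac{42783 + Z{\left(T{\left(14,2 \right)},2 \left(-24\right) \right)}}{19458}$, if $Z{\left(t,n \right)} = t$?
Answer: $\frac{4753}{2162} \approx 2.1984$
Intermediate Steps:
$\frac{42783 + Z{\left(T{\left(14,2 \right)},2 \left(-24\right) \right)}}{19458} = \frac{42783 - 6}{19458} = 42777 \cdot \frac{1}{19458} = \frac{4753}{2162}$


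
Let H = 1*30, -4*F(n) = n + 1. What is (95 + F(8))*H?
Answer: 5565/2 ≈ 2782.5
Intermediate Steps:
F(n) = -¼ - n/4 (F(n) = -(n + 1)/4 = -(1 + n)/4 = -¼ - n/4)
H = 30
(95 + F(8))*H = (95 + (-¼ - ¼*8))*30 = (95 + (-¼ - 2))*30 = (95 - 9/4)*30 = (371/4)*30 = 5565/2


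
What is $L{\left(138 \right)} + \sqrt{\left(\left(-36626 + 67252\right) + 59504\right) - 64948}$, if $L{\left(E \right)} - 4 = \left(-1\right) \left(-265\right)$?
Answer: $269 + 3 \sqrt{2798} \approx 427.69$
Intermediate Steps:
$L{\left(E \right)} = 269$ ($L{\left(E \right)} = 4 - -265 = 4 + 265 = 269$)
$L{\left(138 \right)} + \sqrt{\left(\left(-36626 + 67252\right) + 59504\right) - 64948} = 269 + \sqrt{\left(\left(-36626 + 67252\right) + 59504\right) - 64948} = 269 + \sqrt{\left(30626 + 59504\right) - 64948} = 269 + \sqrt{90130 - 64948} = 269 + \sqrt{25182} = 269 + 3 \sqrt{2798}$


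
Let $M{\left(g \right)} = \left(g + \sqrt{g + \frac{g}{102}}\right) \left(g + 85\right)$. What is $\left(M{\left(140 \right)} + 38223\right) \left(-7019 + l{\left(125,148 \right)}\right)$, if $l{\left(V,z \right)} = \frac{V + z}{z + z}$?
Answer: $- \frac{144839143773}{296} - \frac{155801325 \sqrt{367710}}{5032} \approx -5.081 \cdot 10^{8}$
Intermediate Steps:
$l{\left(V,z \right)} = \frac{V + z}{2 z}$
$M{\left(g \right)} = \left(85 + g\right) \left(g + \frac{\sqrt{10506} \sqrt{g}}{102}\right)$ ($M{\left(g \right)} = \left(g + \sqrt{g + g \frac{1}{102}}\right) \left(85 + g\right) = \left(g + \sqrt{g + \frac{g}{102}}\right) \left(85 + g\right) = \left(g + \sqrt{\frac{103 g}{102}}\right) \left(85 + g\right) = \left(g + \frac{\sqrt{10506} \sqrt{g}}{102}\right) \left(85 + g\right) = \left(85 + g\right) \left(g + \frac{\sqrt{10506} \sqrt{g}}{102}\right)$)
$\left(M{\left(140 \right)} + 38223\right) \left(-7019 + l{\left(125,148 \right)}\right) = \left(\left(140^{2} + 85 \cdot 140 + \frac{\sqrt{10506} \cdot 140^{\frac{3}{2}}}{102} + \frac{5 \sqrt{10506} \sqrt{140}}{6}\right) + 38223\right) \left(-7019 + \frac{125 + 148}{2 \cdot 148}\right) = \left(\left(19600 + 11900 + \frac{\sqrt{10506} \cdot 280 \sqrt{35}}{102} + \frac{5 \sqrt{10506} \cdot 2 \sqrt{35}}{6}\right) + 38223\right) \left(-7019 + \frac{1}{2} \cdot \frac{1}{148} \cdot 273\right) = \left(\left(19600 + 11900 + \frac{140 \sqrt{367710}}{51} + \frac{5 \sqrt{367710}}{3}\right) + 38223\right) \left(-7019 + \frac{273}{296}\right) = \left(\left(31500 + \frac{75 \sqrt{367710}}{17}\right) + 38223\right) \left(- \frac{2077351}{296}\right) = \left(69723 + \frac{75 \sqrt{367710}}{17}\right) \left(- \frac{2077351}{296}\right) = - \frac{144839143773}{296} - \frac{155801325 \sqrt{367710}}{5032}$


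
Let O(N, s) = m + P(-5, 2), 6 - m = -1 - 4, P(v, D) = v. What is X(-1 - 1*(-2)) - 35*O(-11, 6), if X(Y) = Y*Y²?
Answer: -209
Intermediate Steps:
m = 11 (m = 6 - (-1 - 4) = 6 - 1*(-5) = 6 + 5 = 11)
X(Y) = Y³
O(N, s) = 6 (O(N, s) = 11 - 5 = 6)
X(-1 - 1*(-2)) - 35*O(-11, 6) = (-1 - 1*(-2))³ - 35*6 = (-1 + 2)³ - 210 = 1³ - 210 = 1 - 210 = -209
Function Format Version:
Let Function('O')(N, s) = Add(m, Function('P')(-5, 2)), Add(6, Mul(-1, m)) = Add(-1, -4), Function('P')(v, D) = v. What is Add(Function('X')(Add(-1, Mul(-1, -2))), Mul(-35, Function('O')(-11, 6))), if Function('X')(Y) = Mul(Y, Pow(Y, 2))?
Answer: -209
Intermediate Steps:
m = 11 (m = Add(6, Mul(-1, Add(-1, -4))) = Add(6, Mul(-1, -5)) = Add(6, 5) = 11)
Function('X')(Y) = Pow(Y, 3)
Function('O')(N, s) = 6 (Function('O')(N, s) = Add(11, -5) = 6)
Add(Function('X')(Add(-1, Mul(-1, -2))), Mul(-35, Function('O')(-11, 6))) = Add(Pow(Add(-1, Mul(-1, -2)), 3), Mul(-35, 6)) = Add(Pow(Add(-1, 2), 3), -210) = Add(Pow(1, 3), -210) = Add(1, -210) = -209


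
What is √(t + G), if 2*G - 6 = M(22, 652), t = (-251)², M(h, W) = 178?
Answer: √63093 ≈ 251.18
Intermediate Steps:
t = 63001
G = 92 (G = 3 + (½)*178 = 3 + 89 = 92)
√(t + G) = √(63001 + 92) = √63093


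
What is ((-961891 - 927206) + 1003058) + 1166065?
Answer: 280026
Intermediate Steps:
((-961891 - 927206) + 1003058) + 1166065 = (-1889097 + 1003058) + 1166065 = -886039 + 1166065 = 280026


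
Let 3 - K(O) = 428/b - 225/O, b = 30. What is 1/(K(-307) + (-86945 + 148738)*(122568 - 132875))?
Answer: -4605/2932926632113 ≈ -1.5701e-9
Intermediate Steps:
K(O) = -169/15 + 225/O (K(O) = 3 - (428/30 - 225/O) = 3 - (428*(1/30) - 225/O) = 3 - (214/15 - 225/O) = 3 + (-214/15 + 225/O) = -169/15 + 225/O)
1/(K(-307) + (-86945 + 148738)*(122568 - 132875)) = 1/((-169/15 + 225/(-307)) + (-86945 + 148738)*(122568 - 132875)) = 1/((-169/15 + 225*(-1/307)) + 61793*(-10307)) = 1/((-169/15 - 225/307) - 636900451) = 1/(-55258/4605 - 636900451) = 1/(-2932926632113/4605) = -4605/2932926632113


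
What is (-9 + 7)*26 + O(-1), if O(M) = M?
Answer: -53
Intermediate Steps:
(-9 + 7)*26 + O(-1) = (-9 + 7)*26 - 1 = -2*26 - 1 = -52 - 1 = -53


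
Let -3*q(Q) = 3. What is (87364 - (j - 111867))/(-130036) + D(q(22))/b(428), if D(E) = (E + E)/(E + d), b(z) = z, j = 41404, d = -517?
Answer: -2186913571/1801843834 ≈ -1.2137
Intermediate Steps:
q(Q) = -1 (q(Q) = -⅓*3 = -1)
D(E) = 2*E/(-517 + E) (D(E) = (E + E)/(E - 517) = (2*E)/(-517 + E) = 2*E/(-517 + E))
(87364 - (j - 111867))/(-130036) + D(q(22))/b(428) = (87364 - (41404 - 111867))/(-130036) + (2*(-1)/(-517 - 1))/428 = (87364 - 1*(-70463))*(-1/130036) + (2*(-1)/(-518))*(1/428) = (87364 + 70463)*(-1/130036) + (2*(-1)*(-1/518))*(1/428) = 157827*(-1/130036) + (1/259)*(1/428) = -157827/130036 + 1/110852 = -2186913571/1801843834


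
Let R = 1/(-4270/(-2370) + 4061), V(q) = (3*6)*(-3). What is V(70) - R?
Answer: -51995973/962884 ≈ -54.000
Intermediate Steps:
V(q) = -54 (V(q) = 18*(-3) = -54)
R = 237/962884 (R = 1/(-4270*(-1/2370) + 4061) = 1/(427/237 + 4061) = 1/(962884/237) = 237/962884 ≈ 0.00024614)
V(70) - R = -54 - 1*237/962884 = -54 - 237/962884 = -51995973/962884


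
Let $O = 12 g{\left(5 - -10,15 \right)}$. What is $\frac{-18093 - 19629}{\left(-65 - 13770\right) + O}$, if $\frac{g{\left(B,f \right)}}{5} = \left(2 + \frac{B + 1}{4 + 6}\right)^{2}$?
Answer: $\frac{188610}{65287} \approx 2.8889$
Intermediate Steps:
$g{\left(B,f \right)} = 5 \left(\frac{21}{10} + \frac{B}{10}\right)^{2}$ ($g{\left(B,f \right)} = 5 \left(2 + \frac{B + 1}{4 + 6}\right)^{2} = 5 \left(2 + \frac{1 + B}{10}\right)^{2} = 5 \left(2 + \left(1 + B\right) \frac{1}{10}\right)^{2} = 5 \left(2 + \left(\frac{1}{10} + \frac{B}{10}\right)\right)^{2} = 5 \left(\frac{21}{10} + \frac{B}{10}\right)^{2}$)
$O = \frac{3888}{5}$ ($O = 12 \frac{\left(21 + \left(5 - -10\right)\right)^{2}}{20} = 12 \frac{\left(21 + \left(5 + 10\right)\right)^{2}}{20} = 12 \frac{\left(21 + 15\right)^{2}}{20} = 12 \frac{36^{2}}{20} = 12 \cdot \frac{1}{20} \cdot 1296 = 12 \cdot \frac{324}{5} = \frac{3888}{5} \approx 777.6$)
$\frac{-18093 - 19629}{\left(-65 - 13770\right) + O} = \frac{-18093 - 19629}{\left(-65 - 13770\right) + \frac{3888}{5}} = - \frac{37722}{\left(-65 - 13770\right) + \frac{3888}{5}} = - \frac{37722}{-13835 + \frac{3888}{5}} = - \frac{37722}{- \frac{65287}{5}} = \left(-37722\right) \left(- \frac{5}{65287}\right) = \frac{188610}{65287}$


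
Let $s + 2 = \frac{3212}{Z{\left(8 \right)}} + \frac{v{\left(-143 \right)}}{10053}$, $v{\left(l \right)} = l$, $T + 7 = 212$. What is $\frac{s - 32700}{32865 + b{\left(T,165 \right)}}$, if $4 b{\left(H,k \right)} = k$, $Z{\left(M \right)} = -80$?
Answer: $- \frac{6583139539}{6616130625} \approx -0.99501$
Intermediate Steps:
$T = 205$ ($T = -7 + 212 = 205$)
$b{\left(H,k \right)} = \frac{k}{4}$
$s = - \frac{8477539}{201060}$ ($s = -2 + \left(\frac{3212}{-80} - \frac{143}{10053}\right) = -2 + \left(3212 \left(- \frac{1}{80}\right) - \frac{143}{10053}\right) = -2 - \frac{8075419}{201060} = - \frac{8477539}{201060} \approx -42.164$)
$\frac{s - 32700}{32865 + b{\left(T,165 \right)}} = \frac{- \frac{8477539}{201060} - 32700}{32865 + \frac{1}{4} \cdot 165} = - \frac{6583139539}{201060 \left(32865 + \frac{165}{4}\right)} = - \frac{6583139539}{201060 \cdot \frac{131625}{4}} = \left(- \frac{6583139539}{201060}\right) \frac{4}{131625} = - \frac{6583139539}{6616130625}$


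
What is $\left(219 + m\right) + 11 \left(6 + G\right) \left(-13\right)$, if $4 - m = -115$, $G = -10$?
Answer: $910$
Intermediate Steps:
$m = 119$ ($m = 4 - -115 = 4 + 115 = 119$)
$\left(219 + m\right) + 11 \left(6 + G\right) \left(-13\right) = \left(219 + 119\right) + 11 \left(6 - 10\right) \left(-13\right) = 338 + 11 \left(-4\right) \left(-13\right) = 338 - -572 = 338 + 572 = 910$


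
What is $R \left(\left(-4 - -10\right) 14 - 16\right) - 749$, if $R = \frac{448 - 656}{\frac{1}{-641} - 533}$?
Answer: $- \frac{123416271}{170827} \approx -722.46$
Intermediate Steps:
$R = \frac{66664}{170827}$ ($R = - \frac{208}{- \frac{1}{641} - 533} = - \frac{208}{- \frac{341654}{641}} = \left(-208\right) \left(- \frac{641}{341654}\right) = \frac{66664}{170827} \approx 0.39024$)
$R \left(\left(-4 - -10\right) 14 - 16\right) - 749 = \frac{66664 \left(\left(-4 - -10\right) 14 - 16\right)}{170827} - 749 = \frac{66664 \left(\left(-4 + 10\right) 14 - 16\right)}{170827} - 749 = \frac{66664 \left(6 \cdot 14 - 16\right)}{170827} - 749 = \frac{66664 \left(84 - 16\right)}{170827} - 749 = \frac{66664}{170827} \cdot 68 - 749 = \frac{4533152}{170827} - 749 = - \frac{123416271}{170827}$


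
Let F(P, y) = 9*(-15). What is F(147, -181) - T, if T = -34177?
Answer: 34042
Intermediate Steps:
F(P, y) = -135
F(147, -181) - T = -135 - 1*(-34177) = -135 + 34177 = 34042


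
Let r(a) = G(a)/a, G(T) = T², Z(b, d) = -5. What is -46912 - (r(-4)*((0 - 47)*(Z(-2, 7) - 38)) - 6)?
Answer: -38822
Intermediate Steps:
r(a) = a (r(a) = a²/a = a)
-46912 - (r(-4)*((0 - 47)*(Z(-2, 7) - 38)) - 6) = -46912 - (-4*(0 - 47)*(-5 - 38) - 6) = -46912 - (-(-188)*(-43) - 6) = -46912 - (-4*2021 - 6) = -46912 - (-8084 - 6) = -46912 - 1*(-8090) = -46912 + 8090 = -38822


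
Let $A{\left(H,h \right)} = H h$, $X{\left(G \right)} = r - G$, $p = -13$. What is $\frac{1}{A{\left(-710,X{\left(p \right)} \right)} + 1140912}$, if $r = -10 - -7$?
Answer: $\frac{1}{1133812} \approx 8.8198 \cdot 10^{-7}$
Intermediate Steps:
$r = -3$ ($r = -10 + 7 = -3$)
$X{\left(G \right)} = -3 - G$
$\frac{1}{A{\left(-710,X{\left(p \right)} \right)} + 1140912} = \frac{1}{- 710 \left(-3 - -13\right) + 1140912} = \frac{1}{- 710 \left(-3 + 13\right) + 1140912} = \frac{1}{\left(-710\right) 10 + 1140912} = \frac{1}{-7100 + 1140912} = \frac{1}{1133812}$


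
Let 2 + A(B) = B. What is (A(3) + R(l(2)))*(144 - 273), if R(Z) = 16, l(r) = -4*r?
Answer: -2193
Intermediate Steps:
A(B) = -2 + B
(A(3) + R(l(2)))*(144 - 273) = ((-2 + 3) + 16)*(144 - 273) = (1 + 16)*(-129) = 17*(-129) = -2193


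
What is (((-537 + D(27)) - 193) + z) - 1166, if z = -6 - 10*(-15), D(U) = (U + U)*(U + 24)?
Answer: 1002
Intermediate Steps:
D(U) = 2*U*(24 + U) (D(U) = (2*U)*(24 + U) = 2*U*(24 + U))
z = 144 (z = -6 + 150 = 144)
(((-537 + D(27)) - 193) + z) - 1166 = (((-537 + 2*27*(24 + 27)) - 193) + 144) - 1166 = (((-537 + 2*27*51) - 193) + 144) - 1166 = (((-537 + 2754) - 193) + 144) - 1166 = ((2217 - 193) + 144) - 1166 = (2024 + 144) - 1166 = 2168 - 1166 = 1002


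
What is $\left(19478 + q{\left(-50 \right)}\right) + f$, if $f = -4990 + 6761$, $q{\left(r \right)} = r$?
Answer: $21199$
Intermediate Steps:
$f = 1771$
$\left(19478 + q{\left(-50 \right)}\right) + f = \left(19478 - 50\right) + 1771 = 19428 + 1771 = 21199$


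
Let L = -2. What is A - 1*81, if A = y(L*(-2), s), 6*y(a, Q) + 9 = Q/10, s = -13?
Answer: -4963/60 ≈ -82.717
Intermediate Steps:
y(a, Q) = -3/2 + Q/60 (y(a, Q) = -3/2 + (Q/10)/6 = -3/2 + Q/60)
A = -103/60 (A = -3/2 + (1/60)*(-13) = -3/2 - 13/60 = -103/60 ≈ -1.7167)
A - 1*81 = -103/60 - 1*81 = -103/60 - 81 = -4963/60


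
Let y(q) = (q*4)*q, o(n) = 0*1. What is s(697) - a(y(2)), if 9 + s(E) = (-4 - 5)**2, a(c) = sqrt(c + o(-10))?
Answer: 68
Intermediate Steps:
o(n) = 0
y(q) = 4*q**2 (y(q) = (4*q)*q = 4*q**2)
a(c) = sqrt(c) (a(c) = sqrt(c + 0) = sqrt(c))
s(E) = 72 (s(E) = -9 + (-4 - 5)**2 = -9 + (-9)**2 = -9 + 81 = 72)
s(697) - a(y(2)) = 72 - sqrt(4*2**2) = 72 - sqrt(4*4) = 72 - sqrt(16) = 72 - 1*4 = 72 - 4 = 68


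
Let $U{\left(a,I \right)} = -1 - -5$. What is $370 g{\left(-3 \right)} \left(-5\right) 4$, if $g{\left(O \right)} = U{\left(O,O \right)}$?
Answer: $-29600$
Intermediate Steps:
$U{\left(a,I \right)} = 4$ ($U{\left(a,I \right)} = -1 + 5 = 4$)
$g{\left(O \right)} = 4$
$370 g{\left(-3 \right)} \left(-5\right) 4 = 370 \cdot 4 \left(-5\right) 4 = 370 \left(\left(-20\right) 4\right) = 370 \left(-80\right) = -29600$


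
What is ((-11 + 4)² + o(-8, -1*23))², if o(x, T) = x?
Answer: 1681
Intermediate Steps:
((-11 + 4)² + o(-8, -1*23))² = ((-11 + 4)² - 8)² = ((-7)² - 8)² = (49 - 8)² = 41² = 1681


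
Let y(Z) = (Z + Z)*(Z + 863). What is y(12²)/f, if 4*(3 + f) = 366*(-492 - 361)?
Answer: -64448/17345 ≈ -3.7157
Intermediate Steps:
y(Z) = 2*Z*(863 + Z) (y(Z) = (2*Z)*(863 + Z) = 2*Z*(863 + Z))
f = -156105/2 (f = -3 + (366*(-492 - 361))/4 = -3 + (366*(-853))/4 = -3 + (¼)*(-312198) = -3 - 156099/2 = -156105/2 ≈ -78053.)
y(12²)/f = (2*12²*(863 + 12²))/(-156105/2) = (2*144*(863 + 144))*(-2/156105) = (2*144*1007)*(-2/156105) = 290016*(-2/156105) = -64448/17345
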